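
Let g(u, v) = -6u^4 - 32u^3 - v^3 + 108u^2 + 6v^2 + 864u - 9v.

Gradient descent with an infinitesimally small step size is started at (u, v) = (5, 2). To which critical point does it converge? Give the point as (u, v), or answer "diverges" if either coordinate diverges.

g is separable, so gradient descent decouples: u follows -∂g/∂u, v follows -∂g/∂v.
∂g/∂u = -24(u - 3)(u + 3)(u + 4); at u=5 this is -3456, so u increases.
∂g/∂v = -3(v - 3)(v - 1); at v=2 this is 3, so v decreases.
The u-coordinate has no critical point in that direction and runs off to infinity.

diverges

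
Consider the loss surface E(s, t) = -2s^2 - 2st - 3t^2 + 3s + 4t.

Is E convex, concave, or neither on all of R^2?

concave

E is quadratic, so its Hessian is the constant matrix H = [[-4, -2], [-2, -6]].
det(H) = 20, tr(H) = -10.
det(H) > 0 and tr(H) < 0, so H is negative definite everywhere: concave.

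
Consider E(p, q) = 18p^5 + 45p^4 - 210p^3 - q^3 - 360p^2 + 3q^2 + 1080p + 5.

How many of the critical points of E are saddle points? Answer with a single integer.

E separates as a function of p plus a function of q, so ∇E=0 decouples.
∂E/∂p = 90(p - 2)(p - 1)(p + 2)(p + 3) = 0 at p ∈ {-3, -2, 1, 2}; ∂E/∂q = -3q(q - 2) = 0 at q ∈ {0, 2}.
The Hessian is diagonal: diag(E_pp, E_qq). Second derivatives: E_pp(-3)=-1800, E_pp(-2)=1080, E_pp(1)=-1080, E_pp(2)=1800; E_qq(0)=6, E_qq(2)=-6.
Saddle points occur where the two diagonal entries have opposite signs: (-3, 0), (-2, 2), (1, 0), (2, 2). Count: 4.

4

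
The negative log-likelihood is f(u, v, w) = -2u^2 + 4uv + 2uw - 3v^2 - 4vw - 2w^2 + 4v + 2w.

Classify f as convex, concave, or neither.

f is quadratic, so its Hessian is the constant matrix H = [[-4, 4, 2], [4, -6, -4], [2, -4, -4]].
Leading principal minors: -4, 8, -8.
Signs alternate −, +, − ⇒ H ≺ 0 ⇒ concave.

concave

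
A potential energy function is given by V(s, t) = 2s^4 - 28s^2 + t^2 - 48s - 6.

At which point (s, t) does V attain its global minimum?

(3, 0)

V(s,t) separates as P(s) + Q(t) − 6, so its minimum is min P + min Q − 6.
P'(s) = 8(s - 3)(s + 1)(s + 2) vanishes at s ∈ {-2, -1, 3}; Q'(t) = 2t vanishes at t ∈ {0}.
Local minima of P (where P''>0): P(-2)=16, P(3)=-234. Local minima of Q: Q(0)=0.
So the global minimum of V is P(3) + Q(0) − 6 = -234 + 0 − 6 = -240, attained at (3, 0).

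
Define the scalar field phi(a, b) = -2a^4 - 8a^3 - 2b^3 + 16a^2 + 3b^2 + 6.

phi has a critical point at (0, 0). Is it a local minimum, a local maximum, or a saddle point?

local minimum

The mixed partial ∂²phi/∂a∂b is 0, so the Hessian at any point is diag(phi_aa, phi_bb) = diag(8(-3a^2 - 6a + 4), 6(-2b + 1)).
At (0, 0): H = diag(32, 6).
Both eigenvalues are positive, so H is positive definite: a local minimum.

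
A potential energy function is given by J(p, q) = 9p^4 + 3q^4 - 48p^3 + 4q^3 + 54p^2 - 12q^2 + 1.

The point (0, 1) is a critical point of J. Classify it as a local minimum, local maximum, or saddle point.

local minimum

The mixed partial ∂²J/∂p∂q is 0, so the Hessian at any point is diag(J_pp, J_qq) = diag(36(3p^2 - 8p + 3), 12(3q^2 + 2q - 2)).
At (0, 1): H = diag(108, 36).
Both eigenvalues are positive, so H is positive definite: a local minimum.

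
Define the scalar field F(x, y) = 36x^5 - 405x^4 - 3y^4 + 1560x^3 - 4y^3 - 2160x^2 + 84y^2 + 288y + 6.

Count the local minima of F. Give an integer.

F separates as a function of x plus a function of y, so ∇F=0 decouples.
∂F/∂x = 180x(x - 4)(x - 3)(x - 2) = 0 at x ∈ {0, 2, 3, 4}; ∂F/∂y = -12(y - 4)(y + 2)(y + 3) = 0 at y ∈ {-3, -2, 4}.
The Hessian is diagonal: diag(F_xx, F_yy). Second derivatives: F_xx(0)=-4320, F_xx(2)=720, F_xx(3)=-540, F_xx(4)=1440; F_yy(-3)=-84, F_yy(-2)=72, F_yy(4)=-504.
Local minima occur where both diagonal entries positive: (2, -2), (4, -2). Count: 2.

2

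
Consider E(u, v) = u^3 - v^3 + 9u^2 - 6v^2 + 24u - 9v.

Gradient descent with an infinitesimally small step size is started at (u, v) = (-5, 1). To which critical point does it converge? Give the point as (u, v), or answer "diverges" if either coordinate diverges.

diverges

E is separable, so gradient descent decouples: u follows -∂E/∂u, v follows -∂E/∂v.
∂E/∂u = 3(u + 2)(u + 4); at u=-5 this is 9, so u decreases.
∂E/∂v = -3(v + 1)(v + 3); at v=1 this is -24, so v increases.
The u-coordinate has no critical point in that direction and runs off to infinity.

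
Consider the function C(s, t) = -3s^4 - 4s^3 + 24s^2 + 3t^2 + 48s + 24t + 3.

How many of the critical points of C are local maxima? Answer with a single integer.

C separates as a function of s plus a function of t, so ∇C=0 decouples.
∂C/∂s = -12(s - 2)(s + 1)(s + 2) = 0 at s ∈ {-2, -1, 2}; ∂C/∂t = 6(t + 4) = 0 at t ∈ {-4}.
The Hessian is diagonal: diag(C_ss, C_tt). Second derivatives: C_ss(-2)=-48, C_ss(-1)=36, C_ss(2)=-144; C_tt(-4)=6.
Local maxima occur where both diagonal entries negative: none. Count: 0.

0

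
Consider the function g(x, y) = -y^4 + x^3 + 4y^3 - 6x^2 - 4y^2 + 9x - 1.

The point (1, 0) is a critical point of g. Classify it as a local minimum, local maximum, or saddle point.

The mixed partial ∂²g/∂x∂y is 0, so the Hessian at any point is diag(g_xx, g_yy) = diag(6(x - 2), 4(-3y^2 + 6y - 2)).
At (1, 0): H = diag(-6, -8).
Both eigenvalues are negative, so H is negative definite: a local maximum.

local maximum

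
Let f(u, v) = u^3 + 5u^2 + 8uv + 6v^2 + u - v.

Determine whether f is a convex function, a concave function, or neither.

neither

The term u^3 is cubic, so the Hessian is not constant.
∂²f/∂u² = 6u + 10, which takes both signs as u varies (negative for sufficiently negative u). A diagonal entry of the Hessian changing sign means the Hessian is neither positive- nor negative-semidefinite on all of R^2.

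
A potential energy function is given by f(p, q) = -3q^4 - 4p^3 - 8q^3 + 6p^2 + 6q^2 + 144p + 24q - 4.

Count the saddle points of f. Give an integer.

3

f separates as a function of p plus a function of q, so ∇f=0 decouples.
∂f/∂p = -12(p - 4)(p + 3) = 0 at p ∈ {-3, 4}; ∂f/∂q = -12(q - 1)(q + 1)(q + 2) = 0 at q ∈ {-2, -1, 1}.
The Hessian is diagonal: diag(f_pp, f_qq). Second derivatives: f_pp(-3)=84, f_pp(4)=-84; f_qq(-2)=-36, f_qq(-1)=24, f_qq(1)=-72.
Saddle points occur where the two diagonal entries have opposite signs: (-3, -2), (-3, 1), (4, -1). Count: 3.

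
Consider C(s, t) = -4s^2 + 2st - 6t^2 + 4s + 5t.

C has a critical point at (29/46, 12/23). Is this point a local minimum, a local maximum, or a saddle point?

local maximum

The Hessian of C is constant: H = [[-8, 2], [2, -12]].
det(H) = (-8)·(-12) − 2² = 92.
det(H) > 0 and tr(H) = -20 < 0, so H is negative definite and the point is a local maximum.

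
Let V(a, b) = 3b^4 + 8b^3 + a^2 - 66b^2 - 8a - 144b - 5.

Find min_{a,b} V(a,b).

V(a,b) separates as P(a) + Q(b) − 5, so its minimum is min P + min Q − 5.
P'(a) = 2a - 8 vanishes at a ∈ {4}; Q'(b) = 12(b - 3)(b + 1)(b + 4) vanishes at b ∈ {-4, -1, 3}.
Local minima of P (where P''>0): P(4)=-16. Local minima of Q: Q(-4)=-224, Q(3)=-567.
So the global minimum of V is P(4) + Q(3) − 5 = -16 − 567 − 5 = -588, attained at (4, 3).

-588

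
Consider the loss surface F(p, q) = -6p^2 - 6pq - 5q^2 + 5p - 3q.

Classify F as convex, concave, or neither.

F is quadratic, so its Hessian is the constant matrix H = [[-12, -6], [-6, -10]].
det(H) = 84, tr(H) = -22.
det(H) > 0 and tr(H) < 0, so H is negative definite everywhere: concave.

concave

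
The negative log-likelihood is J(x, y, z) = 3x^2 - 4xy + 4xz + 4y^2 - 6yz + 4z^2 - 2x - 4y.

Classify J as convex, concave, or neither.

convex

J is quadratic, so its Hessian is the constant matrix H = [[6, -4, 4], [-4, 8, -6], [4, -6, 8]].
Leading principal minors: 6, 32, 104.
All positive ⇒ H ≻ 0 ⇒ convex.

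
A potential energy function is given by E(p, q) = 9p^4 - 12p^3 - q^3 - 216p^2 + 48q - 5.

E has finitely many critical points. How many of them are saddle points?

3

E separates as a function of p plus a function of q, so ∇E=0 decouples.
∂E/∂p = 36p(p - 4)(p + 3) = 0 at p ∈ {-3, 0, 4}; ∂E/∂q = -3(q - 4)(q + 4) = 0 at q ∈ {-4, 4}.
The Hessian is diagonal: diag(E_pp, E_qq). Second derivatives: E_pp(-3)=756, E_pp(0)=-432, E_pp(4)=1008; E_qq(-4)=24, E_qq(4)=-24.
Saddle points occur where the two diagonal entries have opposite signs: (-3, 4), (0, -4), (4, 4). Count: 3.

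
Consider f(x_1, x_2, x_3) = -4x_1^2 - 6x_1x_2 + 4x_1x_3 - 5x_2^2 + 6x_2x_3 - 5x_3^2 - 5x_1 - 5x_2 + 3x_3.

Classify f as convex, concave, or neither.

f is quadratic, so its Hessian is the constant matrix H = [[-8, -6, 4], [-6, -10, 6], [4, 6, -10]].
Leading principal minors: -8, 44, -280.
Signs alternate −, +, − ⇒ H ≺ 0 ⇒ concave.

concave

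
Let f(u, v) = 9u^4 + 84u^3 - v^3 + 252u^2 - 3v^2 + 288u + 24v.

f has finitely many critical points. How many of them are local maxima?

1

f separates as a function of u plus a function of v, so ∇f=0 decouples.
∂f/∂u = 36(u + 1)(u + 2)(u + 4) = 0 at u ∈ {-4, -2, -1}; ∂f/∂v = -3(v - 2)(v + 4) = 0 at v ∈ {-4, 2}.
The Hessian is diagonal: diag(f_uu, f_vv). Second derivatives: f_uu(-4)=216, f_uu(-2)=-72, f_uu(-1)=108; f_vv(-4)=18, f_vv(2)=-18.
Local maxima occur where both diagonal entries negative: (-2, 2). Count: 1.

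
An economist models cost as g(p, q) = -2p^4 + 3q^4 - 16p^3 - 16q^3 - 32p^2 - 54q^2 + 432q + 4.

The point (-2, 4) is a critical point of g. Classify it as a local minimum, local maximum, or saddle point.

The mixed partial ∂²g/∂p∂q is 0, so the Hessian at any point is diag(g_pp, g_qq) = diag(-8(3p^2 + 12p + 8), 12(3q^2 - 8q - 9)).
At (-2, 4): H = diag(32, 84).
Both eigenvalues are positive, so H is positive definite: a local minimum.

local minimum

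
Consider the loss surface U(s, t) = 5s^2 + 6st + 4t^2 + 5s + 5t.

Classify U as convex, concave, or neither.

convex

U is quadratic, so its Hessian is the constant matrix H = [[10, 6], [6, 8]].
det(H) = 44, tr(H) = 18.
det(H) > 0 and tr(H) > 0, so H is positive definite everywhere: convex.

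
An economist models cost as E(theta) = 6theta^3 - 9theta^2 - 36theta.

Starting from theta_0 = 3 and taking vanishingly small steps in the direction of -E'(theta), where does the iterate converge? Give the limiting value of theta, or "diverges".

2

E'(theta) = 18(theta - 2)(theta + 1), so E'(3) = 72.
Gradient descent moves in the -E' direction, i.e. theta is decreasing.
The nearest critical point in that direction is theta = 2, where E'' = 54 > 0 (a local minimum). The iterate converges there.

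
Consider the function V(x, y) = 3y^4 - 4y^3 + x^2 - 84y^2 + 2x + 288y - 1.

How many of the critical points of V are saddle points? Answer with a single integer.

V separates as a function of x plus a function of y, so ∇V=0 decouples.
∂V/∂x = 2(x + 1) = 0 at x ∈ {-1}; ∂V/∂y = 12(y - 3)(y - 2)(y + 4) = 0 at y ∈ {-4, 2, 3}.
The Hessian is diagonal: diag(V_xx, V_yy). Second derivatives: V_xx(-1)=2; V_yy(-4)=504, V_yy(2)=-72, V_yy(3)=84.
Saddle points occur where the two diagonal entries have opposite signs: (-1, 2). Count: 1.

1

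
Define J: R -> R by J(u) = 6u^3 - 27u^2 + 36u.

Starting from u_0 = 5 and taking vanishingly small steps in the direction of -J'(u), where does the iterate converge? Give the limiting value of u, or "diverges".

J'(u) = 18(u - 2)(u - 1), so J'(5) = 216.
Gradient descent moves in the -J' direction, i.e. u is decreasing.
The nearest critical point in that direction is u = 2, where J'' = 18 > 0 (a local minimum). The iterate converges there.

2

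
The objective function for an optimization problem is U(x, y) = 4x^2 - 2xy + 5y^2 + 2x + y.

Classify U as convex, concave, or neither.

convex

U is quadratic, so its Hessian is the constant matrix H = [[8, -2], [-2, 10]].
det(H) = 76, tr(H) = 18.
det(H) > 0 and tr(H) > 0, so H is positive definite everywhere: convex.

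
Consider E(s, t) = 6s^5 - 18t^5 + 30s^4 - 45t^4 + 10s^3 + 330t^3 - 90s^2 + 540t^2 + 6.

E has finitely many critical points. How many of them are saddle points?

8

E separates as a function of s plus a function of t, so ∇E=0 decouples.
∂E/∂s = 30s(s - 1)(s + 2)(s + 3) = 0 at s ∈ {-3, -2, 0, 1}; ∂E/∂t = -90t(t - 3)(t + 1)(t + 4) = 0 at t ∈ {-4, -1, 0, 3}.
The Hessian is diagonal: diag(E_ss, E_tt). Second derivatives: E_ss(-3)=-360, E_ss(-2)=180, E_ss(0)=-180, E_ss(1)=360; E_tt(-4)=7560, E_tt(-1)=-1080, E_tt(0)=1080, E_tt(3)=-7560.
Saddle points occur where the two diagonal entries have opposite signs: (-3, -4), (-3, 0), (-2, -1), (-2, 3), (0, -4), (0, 0), (1, -1), (1, 3). Count: 8.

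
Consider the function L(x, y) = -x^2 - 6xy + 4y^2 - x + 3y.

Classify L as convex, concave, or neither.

neither

L is quadratic, so its Hessian is the constant matrix H = [[-2, -6], [-6, 8]].
det(H) = -52, tr(H) = 6.
det(H) < 0, so H is indefinite: neither convex nor concave.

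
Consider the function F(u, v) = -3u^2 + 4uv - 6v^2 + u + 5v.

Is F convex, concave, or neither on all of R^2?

F is quadratic, so its Hessian is the constant matrix H = [[-6, 4], [4, -12]].
det(H) = 56, tr(H) = -18.
det(H) > 0 and tr(H) < 0, so H is negative definite everywhere: concave.

concave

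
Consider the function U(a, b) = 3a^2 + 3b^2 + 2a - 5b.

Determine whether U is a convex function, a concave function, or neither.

convex

U is quadratic, so its Hessian is the constant matrix H = [[6, 0], [0, 6]].
det(H) = 36, tr(H) = 12.
det(H) > 0 and tr(H) > 0, so H is positive definite everywhere: convex.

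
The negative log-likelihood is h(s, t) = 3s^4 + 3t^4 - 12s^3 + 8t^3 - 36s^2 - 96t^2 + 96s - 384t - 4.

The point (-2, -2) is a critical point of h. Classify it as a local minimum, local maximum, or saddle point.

saddle point

The mixed partial ∂²h/∂s∂t is 0, so the Hessian at any point is diag(h_ss, h_tt) = diag(36(s^2 - 2s - 2), 12(3t^2 + 4t - 16)).
At (-2, -2): H = diag(216, -144).
The eigenvalues have opposite signs, so H is indefinite: a saddle point.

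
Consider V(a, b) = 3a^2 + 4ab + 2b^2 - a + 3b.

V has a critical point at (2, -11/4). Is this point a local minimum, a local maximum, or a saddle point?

The Hessian of V is constant: H = [[6, 4], [4, 4]].
det(H) = 6·4 − 4² = 8.
det(H) > 0 and tr(H) = 10 > 0, so H is positive definite and the point is a local minimum.

local minimum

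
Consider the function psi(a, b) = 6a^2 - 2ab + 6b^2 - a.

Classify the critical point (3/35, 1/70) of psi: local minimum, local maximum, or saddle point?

The Hessian of psi is constant: H = [[12, -2], [-2, 12]].
det(H) = 12·12 − (-2)² = 140.
det(H) > 0 and tr(H) = 24 > 0, so H is positive definite and the point is a local minimum.

local minimum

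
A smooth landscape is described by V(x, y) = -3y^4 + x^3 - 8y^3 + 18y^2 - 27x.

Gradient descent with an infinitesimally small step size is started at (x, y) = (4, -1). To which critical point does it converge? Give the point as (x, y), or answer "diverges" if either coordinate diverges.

V is separable, so gradient descent decouples: x follows -∂V/∂x, y follows -∂V/∂y.
∂V/∂x = 3(x - 3)(x + 3); at x=4 this is 21, so x decreases.
∂V/∂y = -12y(y - 1)(y + 3); at y=-1 this is -48, so y increases.
x converges to its nearest critical value 3 (a local min of the x-part); y converges to 0. The iterate converges to (3, 0).

(3, 0)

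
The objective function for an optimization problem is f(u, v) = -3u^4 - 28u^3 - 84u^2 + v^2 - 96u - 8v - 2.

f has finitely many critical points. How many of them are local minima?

1

f separates as a function of u plus a function of v, so ∇f=0 decouples.
∂f/∂u = -12(u + 1)(u + 2)(u + 4) = 0 at u ∈ {-4, -2, -1}; ∂f/∂v = 2(v - 4) = 0 at v ∈ {4}.
The Hessian is diagonal: diag(f_uu, f_vv). Second derivatives: f_uu(-4)=-72, f_uu(-2)=24, f_uu(-1)=-36; f_vv(4)=2.
Local minima occur where both diagonal entries positive: (-2, 4). Count: 1.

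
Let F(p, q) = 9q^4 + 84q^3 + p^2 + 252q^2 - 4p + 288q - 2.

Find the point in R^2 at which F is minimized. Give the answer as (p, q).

F(p,q) separates as A(p) + B(q) − 2, so its minimum is min A + min B − 2.
A'(p) = 2p - 4 vanishes at p ∈ {2}; B'(q) = 36(q + 1)(q + 2)(q + 4) vanishes at q ∈ {-4, -2, -1}.
Local minima of A (where A''>0): A(2)=-4. Local minima of B: B(-4)=-192, B(-1)=-111.
So the global minimum of F is A(2) + B(-4) − 2 = -4 − 192 − 2 = -198, attained at (2, -4).

(2, -4)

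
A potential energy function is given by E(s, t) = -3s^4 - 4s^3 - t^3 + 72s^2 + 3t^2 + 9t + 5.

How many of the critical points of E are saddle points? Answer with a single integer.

3

E separates as a function of s plus a function of t, so ∇E=0 decouples.
∂E/∂s = -12s(s - 3)(s + 4) = 0 at s ∈ {-4, 0, 3}; ∂E/∂t = -3(t - 3)(t + 1) = 0 at t ∈ {-1, 3}.
The Hessian is diagonal: diag(E_ss, E_tt). Second derivatives: E_ss(-4)=-336, E_ss(0)=144, E_ss(3)=-252; E_tt(-1)=12, E_tt(3)=-12.
Saddle points occur where the two diagonal entries have opposite signs: (-4, -1), (0, 3), (3, -1). Count: 3.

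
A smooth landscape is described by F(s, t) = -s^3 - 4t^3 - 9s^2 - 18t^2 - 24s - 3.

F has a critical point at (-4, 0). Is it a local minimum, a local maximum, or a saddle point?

The mixed partial ∂²F/∂s∂t is 0, so the Hessian at any point is diag(F_ss, F_tt) = diag(-6(s + 3), -12(2t + 3)).
At (-4, 0): H = diag(6, -36).
The eigenvalues have opposite signs, so H is indefinite: a saddle point.

saddle point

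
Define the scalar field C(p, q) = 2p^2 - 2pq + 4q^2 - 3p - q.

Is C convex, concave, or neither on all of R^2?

convex

C is quadratic, so its Hessian is the constant matrix H = [[4, -2], [-2, 8]].
det(H) = 28, tr(H) = 12.
det(H) > 0 and tr(H) > 0, so H is positive definite everywhere: convex.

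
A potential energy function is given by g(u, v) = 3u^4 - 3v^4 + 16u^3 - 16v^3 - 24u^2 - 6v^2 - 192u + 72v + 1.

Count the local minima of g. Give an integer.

g separates as a function of u plus a function of v, so ∇g=0 decouples.
∂g/∂u = 12(u - 2)(u + 2)(u + 4) = 0 at u ∈ {-4, -2, 2}; ∂g/∂v = -12(v - 1)(v + 2)(v + 3) = 0 at v ∈ {-3, -2, 1}.
The Hessian is diagonal: diag(g_uu, g_vv). Second derivatives: g_uu(-4)=144, g_uu(-2)=-96, g_uu(2)=288; g_vv(-3)=-48, g_vv(-2)=36, g_vv(1)=-144.
Local minima occur where both diagonal entries positive: (-4, -2), (2, -2). Count: 2.

2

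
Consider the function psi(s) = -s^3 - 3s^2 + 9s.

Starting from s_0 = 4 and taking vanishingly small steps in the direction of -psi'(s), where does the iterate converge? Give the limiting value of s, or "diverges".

psi'(s) = -3(s - 1)(s + 3), so psi'(4) = -63.
Gradient descent moves in the -psi' direction, i.e. s is increasing.
There is no critical point above s=4, and psi' keeps the same sign, so the iterate runs off to +∞.

diverges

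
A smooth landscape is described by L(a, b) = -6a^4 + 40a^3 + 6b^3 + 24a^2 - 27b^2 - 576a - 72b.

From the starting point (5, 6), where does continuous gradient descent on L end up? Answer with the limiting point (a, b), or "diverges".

L is separable, so gradient descent decouples: a follows -∂L/∂a, b follows -∂L/∂b.
∂L/∂a = -24(a - 4)(a - 3)(a + 2); at a=5 this is -336, so a increases.
∂L/∂b = 18(b - 4)(b + 1); at b=6 this is 252, so b decreases.
The a-coordinate has no critical point in that direction and runs off to infinity.

diverges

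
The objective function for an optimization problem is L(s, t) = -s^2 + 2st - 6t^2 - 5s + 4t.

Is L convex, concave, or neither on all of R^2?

concave

L is quadratic, so its Hessian is the constant matrix H = [[-2, 2], [2, -12]].
det(H) = 20, tr(H) = -14.
det(H) > 0 and tr(H) < 0, so H is negative definite everywhere: concave.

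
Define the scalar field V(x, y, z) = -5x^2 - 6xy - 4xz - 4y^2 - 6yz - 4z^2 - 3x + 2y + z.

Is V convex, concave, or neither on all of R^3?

concave

V is quadratic, so its Hessian is the constant matrix H = [[-10, -6, -4], [-6, -8, -6], [-4, -6, -8]].
Leading principal minors: -10, 44, -152.
Signs alternate −, +, − ⇒ H ≺ 0 ⇒ concave.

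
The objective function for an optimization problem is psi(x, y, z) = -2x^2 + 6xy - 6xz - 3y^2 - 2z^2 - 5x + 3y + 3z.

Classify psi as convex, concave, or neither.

psi is quadratic, so its Hessian is the constant matrix H = [[-4, 6, -6], [6, -6, 0], [-6, 0, -4]].
Leading principal minors: -4, -12, 264.
Neither pattern holds ⇒ H is indefinite ⇒ neither convex nor concave.

neither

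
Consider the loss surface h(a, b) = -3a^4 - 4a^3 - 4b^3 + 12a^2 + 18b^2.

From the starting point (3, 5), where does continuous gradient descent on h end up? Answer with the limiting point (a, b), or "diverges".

h is separable, so gradient descent decouples: a follows -∂h/∂a, b follows -∂h/∂b.
∂h/∂a = -12a(a - 1)(a + 2); at a=3 this is -360, so a increases.
∂h/∂b = -12b(b - 3); at b=5 this is -120, so b increases.
The a-coordinate has no critical point in that direction and runs off to infinity.

diverges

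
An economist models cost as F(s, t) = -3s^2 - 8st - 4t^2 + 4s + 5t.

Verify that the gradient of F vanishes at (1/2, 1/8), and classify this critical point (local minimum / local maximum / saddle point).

saddle point

∇F = (-6s - 8t + 4, -8s - 8t + 5); substituting (1/2, 1/8) gives ∇F = (0, 0), so (1/2, 1/8) is indeed a critical point.
The Hessian of F is constant: H = [[-6, -8], [-8, -8]].
det(H) = (-6)·(-8) − (-8)² = -16.
Since det(H) < 0, H is indefinite and the critical point is a saddle point.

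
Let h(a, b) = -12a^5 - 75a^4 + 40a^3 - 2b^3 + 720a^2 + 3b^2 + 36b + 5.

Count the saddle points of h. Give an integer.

4

h separates as a function of a plus a function of b, so ∇h=0 decouples.
∂h/∂a = -60a(a - 2)(a + 3)(a + 4) = 0 at a ∈ {-4, -3, 0, 2}; ∂h/∂b = -6(b - 3)(b + 2) = 0 at b ∈ {-2, 3}.
The Hessian is diagonal: diag(h_aa, h_bb). Second derivatives: h_aa(-4)=1440, h_aa(-3)=-900, h_aa(0)=1440, h_aa(2)=-3600; h_bb(-2)=30, h_bb(3)=-30.
Saddle points occur where the two diagonal entries have opposite signs: (-4, 3), (-3, -2), (0, 3), (2, -2). Count: 4.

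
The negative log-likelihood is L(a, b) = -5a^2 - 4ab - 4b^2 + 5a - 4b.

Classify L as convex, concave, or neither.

L is quadratic, so its Hessian is the constant matrix H = [[-10, -4], [-4, -8]].
det(H) = 64, tr(H) = -18.
det(H) > 0 and tr(H) < 0, so H is negative definite everywhere: concave.

concave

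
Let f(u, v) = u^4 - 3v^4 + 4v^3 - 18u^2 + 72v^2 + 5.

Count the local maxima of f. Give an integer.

f separates as a function of u plus a function of v, so ∇f=0 decouples.
∂f/∂u = 4u(u - 3)(u + 3) = 0 at u ∈ {-3, 0, 3}; ∂f/∂v = -12v(v - 4)(v + 3) = 0 at v ∈ {-3, 0, 4}.
The Hessian is diagonal: diag(f_uu, f_vv). Second derivatives: f_uu(-3)=72, f_uu(0)=-36, f_uu(3)=72; f_vv(-3)=-252, f_vv(0)=144, f_vv(4)=-336.
Local maxima occur where both diagonal entries negative: (0, -3), (0, 4). Count: 2.

2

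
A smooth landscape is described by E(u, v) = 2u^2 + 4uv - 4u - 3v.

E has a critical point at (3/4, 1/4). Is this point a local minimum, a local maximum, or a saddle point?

saddle point

The Hessian of E is constant: H = [[4, 4], [4, 0]].
det(H) = 4·0 − 4² = -16.
Since det(H) < 0, H is indefinite and the critical point is a saddle point.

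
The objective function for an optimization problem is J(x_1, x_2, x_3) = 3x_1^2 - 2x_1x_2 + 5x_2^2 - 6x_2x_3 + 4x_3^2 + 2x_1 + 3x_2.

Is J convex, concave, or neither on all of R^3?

convex

J is quadratic, so its Hessian is the constant matrix H = [[6, -2, 0], [-2, 10, -6], [0, -6, 8]].
Leading principal minors: 6, 56, 232.
All positive ⇒ H ≻ 0 ⇒ convex.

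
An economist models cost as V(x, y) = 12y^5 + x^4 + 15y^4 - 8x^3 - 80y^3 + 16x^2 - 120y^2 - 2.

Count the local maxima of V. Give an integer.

V separates as a function of x plus a function of y, so ∇V=0 decouples.
∂V/∂x = 4x(x - 4)(x - 2) = 0 at x ∈ {0, 2, 4}; ∂V/∂y = 60y(y - 2)(y + 1)(y + 2) = 0 at y ∈ {-2, -1, 0, 2}.
The Hessian is diagonal: diag(V_xx, V_yy). Second derivatives: V_xx(0)=32, V_xx(2)=-16, V_xx(4)=32; V_yy(-2)=-480, V_yy(-1)=180, V_yy(0)=-240, V_yy(2)=1440.
Local maxima occur where both diagonal entries negative: (2, -2), (2, 0). Count: 2.

2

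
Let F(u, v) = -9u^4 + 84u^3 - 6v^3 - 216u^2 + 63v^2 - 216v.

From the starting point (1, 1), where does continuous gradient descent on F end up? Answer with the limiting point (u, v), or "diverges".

(3, 3)

F is separable, so gradient descent decouples: u follows -∂F/∂u, v follows -∂F/∂v.
∂F/∂u = -36u(u - 4)(u - 3); at u=1 this is -216, so u increases.
∂F/∂v = -18(v - 4)(v - 3); at v=1 this is -108, so v increases.
u converges to its nearest critical value 3 (a local min of the u-part); v converges to 3. The iterate converges to (3, 3).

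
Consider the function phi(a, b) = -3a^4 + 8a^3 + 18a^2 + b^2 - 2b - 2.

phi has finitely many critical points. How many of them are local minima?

phi separates as a function of a plus a function of b, so ∇phi=0 decouples.
∂phi/∂a = -12a(a - 3)(a + 1) = 0 at a ∈ {-1, 0, 3}; ∂phi/∂b = 2(b - 1) = 0 at b ∈ {1}.
The Hessian is diagonal: diag(phi_aa, phi_bb). Second derivatives: phi_aa(-1)=-48, phi_aa(0)=36, phi_aa(3)=-144; phi_bb(1)=2.
Local minima occur where both diagonal entries positive: (0, 1). Count: 1.

1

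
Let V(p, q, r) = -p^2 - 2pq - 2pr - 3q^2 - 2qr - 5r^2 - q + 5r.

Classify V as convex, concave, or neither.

concave

V is quadratic, so its Hessian is the constant matrix H = [[-2, -2, -2], [-2, -6, -2], [-2, -2, -10]].
Leading principal minors: -2, 8, -64.
Signs alternate −, +, − ⇒ H ≺ 0 ⇒ concave.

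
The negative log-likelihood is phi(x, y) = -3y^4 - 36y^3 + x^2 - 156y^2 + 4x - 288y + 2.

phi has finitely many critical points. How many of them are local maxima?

phi separates as a function of x plus a function of y, so ∇phi=0 decouples.
∂phi/∂x = 2(x + 2) = 0 at x ∈ {-2}; ∂phi/∂y = -12(y + 2)(y + 3)(y + 4) = 0 at y ∈ {-4, -3, -2}.
The Hessian is diagonal: diag(phi_xx, phi_yy). Second derivatives: phi_xx(-2)=2; phi_yy(-4)=-24, phi_yy(-3)=12, phi_yy(-2)=-24.
Local maxima occur where both diagonal entries negative: none. Count: 0.

0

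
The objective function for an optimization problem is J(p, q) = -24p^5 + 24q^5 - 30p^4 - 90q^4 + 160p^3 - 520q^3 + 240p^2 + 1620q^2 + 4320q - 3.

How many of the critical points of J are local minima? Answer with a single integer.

4

J separates as a function of p plus a function of q, so ∇J=0 decouples.
∂J/∂p = -120p(p - 2)(p + 1)(p + 2) = 0 at p ∈ {-2, -1, 0, 2}; ∂J/∂q = 120(q - 4)(q - 3)(q + 1)(q + 3) = 0 at q ∈ {-3, -1, 3, 4}.
The Hessian is diagonal: diag(J_pp, J_qq). Second derivatives: J_pp(-2)=960, J_pp(-1)=-360, J_pp(0)=480, J_pp(2)=-2880; J_qq(-3)=-10080, J_qq(-1)=4800, J_qq(3)=-2880, J_qq(4)=4200.
Local minima occur where both diagonal entries positive: (-2, -1), (-2, 4), (0, -1), (0, 4). Count: 4.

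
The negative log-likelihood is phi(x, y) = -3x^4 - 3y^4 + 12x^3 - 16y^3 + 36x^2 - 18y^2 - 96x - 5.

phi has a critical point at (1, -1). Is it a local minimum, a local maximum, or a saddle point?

The mixed partial ∂²phi/∂x∂y is 0, so the Hessian at any point is diag(phi_xx, phi_yy) = diag(36(-x^2 + 2x + 2), -12(3y^2 + 8y + 3)).
At (1, -1): H = diag(108, 24).
Both eigenvalues are positive, so H is positive definite: a local minimum.

local minimum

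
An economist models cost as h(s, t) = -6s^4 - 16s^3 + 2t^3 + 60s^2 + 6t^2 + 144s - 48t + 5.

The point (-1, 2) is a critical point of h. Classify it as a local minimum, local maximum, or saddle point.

The mixed partial ∂²h/∂s∂t is 0, so the Hessian at any point is diag(h_ss, h_tt) = diag(24(-3s^2 - 4s + 5), 12(t + 1)).
At (-1, 2): H = diag(144, 36).
Both eigenvalues are positive, so H is positive definite: a local minimum.

local minimum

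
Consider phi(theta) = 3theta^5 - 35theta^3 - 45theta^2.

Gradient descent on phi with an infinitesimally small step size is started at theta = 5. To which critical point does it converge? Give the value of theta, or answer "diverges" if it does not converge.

phi'(theta) = 15theta(theta - 3)(theta + 1)(theta + 2), so phi'(5) = 6300.
Gradient descent moves in the -phi' direction, i.e. theta is decreasing.
The nearest critical point in that direction is theta = 3, where phi'' = 900 > 0 (a local minimum). The iterate converges there.

3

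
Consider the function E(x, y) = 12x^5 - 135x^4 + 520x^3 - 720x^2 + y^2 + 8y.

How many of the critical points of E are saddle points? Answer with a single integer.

E separates as a function of x plus a function of y, so ∇E=0 decouples.
∂E/∂x = 60x(x - 4)(x - 3)(x - 2) = 0 at x ∈ {0, 2, 3, 4}; ∂E/∂y = 2(y + 4) = 0 at y ∈ {-4}.
The Hessian is diagonal: diag(E_xx, E_yy). Second derivatives: E_xx(0)=-1440, E_xx(2)=240, E_xx(3)=-180, E_xx(4)=480; E_yy(-4)=2.
Saddle points occur where the two diagonal entries have opposite signs: (0, -4), (3, -4). Count: 2.

2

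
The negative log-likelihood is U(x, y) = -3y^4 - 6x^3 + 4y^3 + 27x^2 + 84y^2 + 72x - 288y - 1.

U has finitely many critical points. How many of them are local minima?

1

U separates as a function of x plus a function of y, so ∇U=0 decouples.
∂U/∂x = -18(x - 4)(x + 1) = 0 at x ∈ {-1, 4}; ∂U/∂y = -12(y - 3)(y - 2)(y + 4) = 0 at y ∈ {-4, 2, 3}.
The Hessian is diagonal: diag(U_xx, U_yy). Second derivatives: U_xx(-1)=90, U_xx(4)=-90; U_yy(-4)=-504, U_yy(2)=72, U_yy(3)=-84.
Local minima occur where both diagonal entries positive: (-1, 2). Count: 1.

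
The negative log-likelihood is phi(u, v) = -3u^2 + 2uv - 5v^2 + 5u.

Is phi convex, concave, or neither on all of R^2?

phi is quadratic, so its Hessian is the constant matrix H = [[-6, 2], [2, -10]].
det(H) = 56, tr(H) = -16.
det(H) > 0 and tr(H) < 0, so H is negative definite everywhere: concave.

concave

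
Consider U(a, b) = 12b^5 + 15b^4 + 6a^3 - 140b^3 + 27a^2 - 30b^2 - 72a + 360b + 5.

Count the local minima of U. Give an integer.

2

U separates as a function of a plus a function of b, so ∇U=0 decouples.
∂U/∂a = 18(a - 1)(a + 4) = 0 at a ∈ {-4, 1}; ∂U/∂b = 60(b - 2)(b - 1)(b + 1)(b + 3) = 0 at b ∈ {-3, -1, 1, 2}.
The Hessian is diagonal: diag(U_aa, U_bb). Second derivatives: U_aa(-4)=-90, U_aa(1)=90; U_bb(-3)=-2400, U_bb(-1)=720, U_bb(1)=-480, U_bb(2)=900.
Local minima occur where both diagonal entries positive: (1, -1), (1, 2). Count: 2.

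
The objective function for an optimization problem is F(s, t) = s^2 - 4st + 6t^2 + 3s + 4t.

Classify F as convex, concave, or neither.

convex

F is quadratic, so its Hessian is the constant matrix H = [[2, -4], [-4, 12]].
det(H) = 8, tr(H) = 14.
det(H) > 0 and tr(H) > 0, so H is positive definite everywhere: convex.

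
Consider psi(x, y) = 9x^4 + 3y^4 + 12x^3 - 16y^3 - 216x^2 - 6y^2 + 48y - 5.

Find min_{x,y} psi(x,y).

-2085

psi(x,y) separates as P(x) + Q(y) − 5, so its minimum is min P + min Q − 5.
P'(x) = 36x(x - 3)(x + 4) vanishes at x ∈ {-4, 0, 3}; Q'(y) = 12(y - 4)(y - 1)(y + 1) vanishes at y ∈ {-1, 1, 4}.
Local minima of P (where P''>0): P(-4)=-1920, P(3)=-891. Local minima of Q: Q(-1)=-35, Q(4)=-160.
So the global minimum of psi is P(-4) + Q(4) − 5 = -1920 − 160 − 5 = -2085, attained at (-4, 4).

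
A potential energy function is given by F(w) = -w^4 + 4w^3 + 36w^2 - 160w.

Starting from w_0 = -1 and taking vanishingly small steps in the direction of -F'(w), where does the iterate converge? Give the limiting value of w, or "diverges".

2

F'(w) = -4(w - 5)(w - 2)(w + 4), so F'(-1) = -216.
Gradient descent moves in the -F' direction, i.e. w is increasing.
The nearest critical point in that direction is w = 2, where F'' = 72 > 0 (a local minimum). The iterate converges there.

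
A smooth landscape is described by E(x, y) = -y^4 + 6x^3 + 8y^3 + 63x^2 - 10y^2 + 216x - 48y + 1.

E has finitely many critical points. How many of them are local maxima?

E separates as a function of x plus a function of y, so ∇E=0 decouples.
∂E/∂x = 18(x + 3)(x + 4) = 0 at x ∈ {-4, -3}; ∂E/∂y = -4(y - 4)(y - 3)(y + 1) = 0 at y ∈ {-1, 3, 4}.
The Hessian is diagonal: diag(E_xx, E_yy). Second derivatives: E_xx(-4)=-18, E_xx(-3)=18; E_yy(-1)=-80, E_yy(3)=16, E_yy(4)=-20.
Local maxima occur where both diagonal entries negative: (-4, -1), (-4, 4). Count: 2.

2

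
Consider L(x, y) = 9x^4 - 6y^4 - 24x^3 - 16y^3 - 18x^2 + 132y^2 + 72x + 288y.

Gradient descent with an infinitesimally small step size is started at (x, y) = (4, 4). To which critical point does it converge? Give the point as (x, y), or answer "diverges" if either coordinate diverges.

diverges

L is separable, so gradient descent decouples: x follows -∂L/∂x, y follows -∂L/∂y.
∂L/∂x = 36(x - 2)(x - 1)(x + 1); at x=4 this is 1080, so x decreases.
∂L/∂y = -24(y - 3)(y + 1)(y + 4); at y=4 this is -960, so y increases.
The y-coordinate has no critical point in that direction and runs off to infinity.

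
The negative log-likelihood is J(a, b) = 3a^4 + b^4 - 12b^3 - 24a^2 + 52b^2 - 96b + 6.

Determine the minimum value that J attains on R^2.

-106

J(a,b) separates as P(a) + Q(b) + 6, so its minimum is min P + min Q + 6.
P'(a) = 12a(a - 2)(a + 2) vanishes at a ∈ {-2, 0, 2}; Q'(b) = 4(b - 4)(b - 3)(b - 2) vanishes at b ∈ {2, 3, 4}.
Local minima of P (where P''>0): P(-2)=-48, P(2)=-48. Local minima of Q: Q(2)=-64, Q(4)=-64.
So the global minimum of J is P(-2) + Q(2) + 6 = -48 − 64 + 6 = -106, attained at (-2, 2).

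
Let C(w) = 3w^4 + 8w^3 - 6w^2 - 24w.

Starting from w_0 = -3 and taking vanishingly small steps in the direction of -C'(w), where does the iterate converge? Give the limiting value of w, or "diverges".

C'(w) = 12(w - 1)(w + 1)(w + 2), so C'(-3) = -96.
Gradient descent moves in the -C' direction, i.e. w is increasing.
The nearest critical point in that direction is w = -2, where C'' = 36 > 0 (a local minimum). The iterate converges there.

-2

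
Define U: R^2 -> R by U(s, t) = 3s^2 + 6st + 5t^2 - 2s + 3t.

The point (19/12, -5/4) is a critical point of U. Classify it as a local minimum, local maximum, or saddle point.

local minimum

The Hessian of U is constant: H = [[6, 6], [6, 10]].
det(H) = 6·10 − 6² = 24.
det(H) > 0 and tr(H) = 16 > 0, so H is positive definite and the point is a local minimum.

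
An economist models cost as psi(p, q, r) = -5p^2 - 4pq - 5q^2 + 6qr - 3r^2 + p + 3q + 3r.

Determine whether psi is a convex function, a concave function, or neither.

psi is quadratic, so its Hessian is the constant matrix H = [[-10, -4, 0], [-4, -10, 6], [0, 6, -6]].
Leading principal minors: -10, 84, -144.
Signs alternate −, +, − ⇒ H ≺ 0 ⇒ concave.

concave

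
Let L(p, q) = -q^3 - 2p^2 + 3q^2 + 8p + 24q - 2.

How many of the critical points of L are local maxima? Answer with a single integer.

L separates as a function of p plus a function of q, so ∇L=0 decouples.
∂L/∂p = -4(p - 2) = 0 at p ∈ {2}; ∂L/∂q = -3(q - 4)(q + 2) = 0 at q ∈ {-2, 4}.
The Hessian is diagonal: diag(L_pp, L_qq). Second derivatives: L_pp(2)=-4; L_qq(-2)=18, L_qq(4)=-18.
Local maxima occur where both diagonal entries negative: (2, 4). Count: 1.

1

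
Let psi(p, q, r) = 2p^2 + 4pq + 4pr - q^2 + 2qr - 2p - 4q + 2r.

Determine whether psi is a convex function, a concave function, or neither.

psi is quadratic, so its Hessian is the constant matrix H = [[4, 4, 4], [4, -2, 2], [4, 2, 0]].
Leading principal minors: 4, -24, 80.
Neither pattern holds ⇒ H is indefinite ⇒ neither convex nor concave.

neither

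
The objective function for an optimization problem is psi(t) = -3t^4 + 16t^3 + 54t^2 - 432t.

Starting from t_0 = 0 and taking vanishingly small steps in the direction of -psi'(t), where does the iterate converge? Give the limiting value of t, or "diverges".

3

psi'(t) = -12(t - 4)(t - 3)(t + 3), so psi'(0) = -432.
Gradient descent moves in the -psi' direction, i.e. t is increasing.
The nearest critical point in that direction is t = 3, where psi'' = 72 > 0 (a local minimum). The iterate converges there.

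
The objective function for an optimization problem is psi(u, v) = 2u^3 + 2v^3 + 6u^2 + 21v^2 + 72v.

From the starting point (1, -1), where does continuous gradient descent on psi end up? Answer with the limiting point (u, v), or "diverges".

psi is separable, so gradient descent decouples: u follows -∂psi/∂u, v follows -∂psi/∂v.
∂psi/∂u = 6u(u + 2); at u=1 this is 18, so u decreases.
∂psi/∂v = 6(v + 3)(v + 4); at v=-1 this is 36, so v decreases.
u converges to its nearest critical value 0 (a local min of the u-part); v converges to -3. The iterate converges to (0, -3).

(0, -3)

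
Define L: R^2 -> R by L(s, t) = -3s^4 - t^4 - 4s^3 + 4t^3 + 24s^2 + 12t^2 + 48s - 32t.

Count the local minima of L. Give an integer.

1

L separates as a function of s plus a function of t, so ∇L=0 decouples.
∂L/∂s = -12(s - 2)(s + 1)(s + 2) = 0 at s ∈ {-2, -1, 2}; ∂L/∂t = -4(t - 4)(t - 1)(t + 2) = 0 at t ∈ {-2, 1, 4}.
The Hessian is diagonal: diag(L_ss, L_tt). Second derivatives: L_ss(-2)=-48, L_ss(-1)=36, L_ss(2)=-144; L_tt(-2)=-72, L_tt(1)=36, L_tt(4)=-72.
Local minima occur where both diagonal entries positive: (-1, 1). Count: 1.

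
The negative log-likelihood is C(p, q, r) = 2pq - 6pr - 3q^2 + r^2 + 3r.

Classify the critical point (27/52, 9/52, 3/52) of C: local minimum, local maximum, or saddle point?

The Hessian is constant: H = [[0, 2, -6], [2, -6, 0], [-6, 0, 2]].
Leading principal minors: Δ₁ = 0, Δ₂ = -4, Δ₃ = 208.
The minors fit neither the all-positive nor the alternating-sign pattern, so H is indefinite: a saddle point.

saddle point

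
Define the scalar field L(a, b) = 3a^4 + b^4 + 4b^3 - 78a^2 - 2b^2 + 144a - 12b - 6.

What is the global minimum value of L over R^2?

-1071

L(a,b) separates as P(a) + Q(b) − 6, so its minimum is min P + min Q − 6.
P'(a) = 12(a - 3)(a - 1)(a + 4) vanishes at a ∈ {-4, 1, 3}; Q'(b) = 4(b - 1)(b + 1)(b + 3) vanishes at b ∈ {-3, -1, 1}.
Local minima of P (where P''>0): P(-4)=-1056, P(3)=-27. Local minima of Q: Q(-3)=-9, Q(1)=-9.
So the global minimum of L is P(-4) + Q(-3) − 6 = -1056 − 9 − 6 = -1071, attained at (-4, -3).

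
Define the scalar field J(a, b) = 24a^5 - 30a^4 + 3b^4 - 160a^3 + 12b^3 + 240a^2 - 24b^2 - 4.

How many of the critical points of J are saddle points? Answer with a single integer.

6

J separates as a function of a plus a function of b, so ∇J=0 decouples.
∂J/∂a = 120a(a - 2)(a - 1)(a + 2) = 0 at a ∈ {-2, 0, 1, 2}; ∂J/∂b = 12b(b - 1)(b + 4) = 0 at b ∈ {-4, 0, 1}.
The Hessian is diagonal: diag(J_aa, J_bb). Second derivatives: J_aa(-2)=-2880, J_aa(0)=480, J_aa(1)=-360, J_aa(2)=960; J_bb(-4)=240, J_bb(0)=-48, J_bb(1)=60.
Saddle points occur where the two diagonal entries have opposite signs: (-2, -4), (-2, 1), (0, 0), (1, -4), (1, 1), (2, 0). Count: 6.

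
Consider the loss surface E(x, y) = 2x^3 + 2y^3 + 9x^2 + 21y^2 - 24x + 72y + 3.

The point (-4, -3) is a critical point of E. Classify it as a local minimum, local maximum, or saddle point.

The mixed partial ∂²E/∂x∂y is 0, so the Hessian at any point is diag(E_xx, E_yy) = diag(6(2x + 3), 6(2y + 7)).
At (-4, -3): H = diag(-30, 6).
The eigenvalues have opposite signs, so H is indefinite: a saddle point.

saddle point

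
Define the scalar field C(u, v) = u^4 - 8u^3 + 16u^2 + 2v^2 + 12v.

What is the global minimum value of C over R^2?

-18

C(u,v) separates as P(u) + Q(v), so its minimum is min P + min Q.
P'(u) = 4u(u - 4)(u - 2) vanishes at u ∈ {0, 2, 4}; Q'(v) = 4v + 12 vanishes at v ∈ {-3}.
Local minima of P (where P''>0): P(0)=0, P(4)=0. Local minima of Q: Q(-3)=-18.
So the global minimum of C is P(0) + Q(-3) = 0 − 18 = -18, attained at (0, -3).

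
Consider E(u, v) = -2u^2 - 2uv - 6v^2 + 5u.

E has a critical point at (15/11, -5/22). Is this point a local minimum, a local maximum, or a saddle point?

local maximum

The Hessian of E is constant: H = [[-4, -2], [-2, -12]].
det(H) = (-4)·(-12) − (-2)² = 44.
det(H) > 0 and tr(H) = -16 < 0, so H is negative definite and the point is a local maximum.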